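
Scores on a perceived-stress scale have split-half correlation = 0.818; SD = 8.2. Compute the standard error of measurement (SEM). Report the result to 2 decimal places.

2.59

Spearman-Brown: r = 2(0.818) / (1 + 0.818) = 1.636 / 1.818 ≈ 0.900
SEM = 8.200 × √(1 − 0.900) = 8.200 × √0.100 ≈ 8.200 × 0.316 ≈ 2.594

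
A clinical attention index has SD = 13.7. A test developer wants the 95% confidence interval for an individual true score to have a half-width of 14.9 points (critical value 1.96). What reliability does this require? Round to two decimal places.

Required SEM = 14.9 / 1.96 ≈ 7.6020
Required reliability = 1 − (SEM/SD)² = 1 − 0.3079 ≈ 0.6921

0.69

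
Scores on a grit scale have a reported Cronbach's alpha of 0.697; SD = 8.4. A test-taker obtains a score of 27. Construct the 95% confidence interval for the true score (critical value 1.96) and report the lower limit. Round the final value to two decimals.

17.94

SEM = 8.40000 · √(1 − 0.69700) = 8.40000 · √0.30300 ≈ 8.40000 · 0.55045 ≈ 4.62382
1.96 · SEM ≈ 9.06268
Lower bound: 27 − 9.06268 = 17.93732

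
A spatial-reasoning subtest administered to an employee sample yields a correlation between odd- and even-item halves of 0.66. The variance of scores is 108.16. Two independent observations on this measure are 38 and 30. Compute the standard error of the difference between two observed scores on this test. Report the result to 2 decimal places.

6.66

SD = √108.16 = 10.400
r_full = 2·0.66 / (1 + 0.66) ≃ 0.795
SEM = 10.400 × √(1 − 0.795) = 10.400 × √0.205 ≃ 10.400 × 0.453 ≃ 4.707
SE_diff = SEM × √2 ≃ 4.707 × 1.414 ≃ 6.656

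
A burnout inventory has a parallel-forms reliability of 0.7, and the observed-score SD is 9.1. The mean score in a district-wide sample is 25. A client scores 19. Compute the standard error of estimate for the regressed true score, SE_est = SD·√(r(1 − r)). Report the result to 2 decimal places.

SE_est = 9.1000·√(0.7000·0.3000) ≈ 4.1701

4.17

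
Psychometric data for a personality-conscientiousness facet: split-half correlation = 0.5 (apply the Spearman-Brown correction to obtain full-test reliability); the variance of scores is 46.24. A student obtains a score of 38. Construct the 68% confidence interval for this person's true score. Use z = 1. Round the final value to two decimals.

[34.07, 41.93]

σ = 46.24^(1/2) = 6.80000
r_full = 2·0.5 / (1 + 0.5) ≃ 0.66667
The standard error of measurement is 6.80000×√(1 − 0.66667) ≃ 6.80000×0.57735 ≃ 3.92598.
Half-width = 1×3.92598 ≃ 3.92598
Interval: (34.07402, 41.92598)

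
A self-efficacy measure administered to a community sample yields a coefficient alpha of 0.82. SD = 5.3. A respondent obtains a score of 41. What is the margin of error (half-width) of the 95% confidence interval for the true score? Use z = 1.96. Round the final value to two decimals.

SEM = 5.3000 · √(1 − 0.8200) = 5.3000 · √0.1800 ≈ 5.3000 · 0.4243 ≈ 2.2486
1.96 · SEM ≈ 4.4073

4.41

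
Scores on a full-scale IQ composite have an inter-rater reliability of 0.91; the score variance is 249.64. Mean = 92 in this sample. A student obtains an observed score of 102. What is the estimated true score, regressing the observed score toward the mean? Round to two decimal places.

101.10

T̂ = r·X + (1 − r)·M = 0.910*102 + 0.090*92 = 92.820 + 8.280 ≈ 101.100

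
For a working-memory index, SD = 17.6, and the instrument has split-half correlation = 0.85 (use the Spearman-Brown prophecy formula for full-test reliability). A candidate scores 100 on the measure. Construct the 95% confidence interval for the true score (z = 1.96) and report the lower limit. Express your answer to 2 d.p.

Full-length reliability (Spearman-Brown) = 2(0.85)/(1+0.85) ≃ 0.9189
The standard error of measurement is 17.6000·√(1 − 0.9189) ≃ 17.6000·0.2847 ≃ 5.0116.
1.96 · SEM ≃ 9.8226
Lower bound: 100 − 9.8226 = 90.1774

90.18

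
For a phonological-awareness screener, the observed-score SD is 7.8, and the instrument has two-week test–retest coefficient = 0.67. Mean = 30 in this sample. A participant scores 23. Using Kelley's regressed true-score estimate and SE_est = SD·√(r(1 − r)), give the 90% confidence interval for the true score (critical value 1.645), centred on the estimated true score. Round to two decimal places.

[19.28, 31.34]

T̂ = r·X + (1 − r)·M = 0.670·23 + 0.330·30 = 15.410 + 9.900 ≈ 25.310
SE_est = SD · √(r(1 − r)) = 7.800 · √0.221 ≈ 7.800 · 0.470 ≈ 3.668
90% CI: 25.310 ± 6.033 ≈ (19.277, 31.343)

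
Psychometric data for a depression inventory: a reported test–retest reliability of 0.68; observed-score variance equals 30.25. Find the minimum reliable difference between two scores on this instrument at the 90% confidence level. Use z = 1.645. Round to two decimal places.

7.24

σ = 30.25^(1/2) = 5.5000
The standard error of measurement is 5.5000·√(1 − 0.6800) ≃ 5.5000·0.5657 ≃ 3.1113.
SE_diff = SEM · √2 ≃ 3.1113 · 1.4142 ≃ 4.4000
Minimum reliable difference = 1.645 · SE_diff ≃ 1.645 · 4.4000 ≃ 7.2380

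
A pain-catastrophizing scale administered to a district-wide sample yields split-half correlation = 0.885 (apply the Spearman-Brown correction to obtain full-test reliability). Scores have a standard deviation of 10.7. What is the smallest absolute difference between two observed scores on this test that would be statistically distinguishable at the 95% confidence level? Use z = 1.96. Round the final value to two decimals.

7.33

Full-length reliability (Spearman-Brown) = 2(0.885)/(1+0.885) ≃ 0.939
The standard error of measurement is 10.700×√(1 − 0.939) ≃ 10.700×0.247 ≃ 2.643.
Standard error of the difference = 2.643·√2 ≃ 3.738
Minimum reliable difference = 1.96 × SE_diff ≃ 1.96 × 3.738 ≃ 7.326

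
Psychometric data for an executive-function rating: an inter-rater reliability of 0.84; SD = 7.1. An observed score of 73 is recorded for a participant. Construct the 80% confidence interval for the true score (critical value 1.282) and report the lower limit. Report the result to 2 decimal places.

SEM = 7.100 · √(1 − 0.840) = 7.100 · √0.160 ≈ 7.100 · 0.400 ≈ 2.840
Margin = 1.282 · 2.840 ≈ 3.641
Lower bound: 73 − 3.641 = 69.359

69.36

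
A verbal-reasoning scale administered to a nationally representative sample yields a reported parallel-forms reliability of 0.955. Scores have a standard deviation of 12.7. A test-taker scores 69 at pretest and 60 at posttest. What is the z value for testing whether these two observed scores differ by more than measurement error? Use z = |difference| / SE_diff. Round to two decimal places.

2.36

SEM = 12.700×√(1 − 0.955) ≈ 2.694
SE_diff = SEM × √2 ≈ 2.694 × 1.414 ≈ 3.810
z = 9 / 3.810 ≈ 2.362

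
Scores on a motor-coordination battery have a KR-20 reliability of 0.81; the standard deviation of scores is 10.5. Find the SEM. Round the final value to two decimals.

4.58

The standard error of measurement is 10.500*√(1 − 0.810) ≈ 10.500*0.436 ≈ 4.577.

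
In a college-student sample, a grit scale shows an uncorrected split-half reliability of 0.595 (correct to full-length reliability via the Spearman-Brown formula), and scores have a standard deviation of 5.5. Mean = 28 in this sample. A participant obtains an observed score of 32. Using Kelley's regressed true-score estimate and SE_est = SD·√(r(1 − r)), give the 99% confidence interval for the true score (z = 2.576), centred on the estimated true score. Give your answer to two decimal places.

[24.82, 37.15]

Spearman-Brown: r = 2(0.595) / (1 + 0.595) = 1.1900 / 1.5950 ≃ 0.7461
T̂ = r·X + (1 − r)·M = 0.7461·32 + 0.2539·28 ≃ 23.8746 + 7.1097 ≃ 30.9843
SE_est = SD · √(r(1 − r)) = 5.5000 · √0.1894 ≃ 5.5000 · 0.4353 ≃ 2.3939
99% CI: 30.9843 ± 6.1666 ≃ (24.8177, 37.1510)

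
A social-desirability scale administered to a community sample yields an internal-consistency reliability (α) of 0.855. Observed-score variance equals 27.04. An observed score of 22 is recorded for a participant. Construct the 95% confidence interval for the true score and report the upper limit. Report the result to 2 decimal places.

25.88

SD = √27.04 ≈ 5.2000
SEM = 5.2000·√(1 − 0.8550) ≈ 1.9801
1.96 · SEM ≈ 3.8810
Upper limit = 22 + 3.8810 ≈ 25.8810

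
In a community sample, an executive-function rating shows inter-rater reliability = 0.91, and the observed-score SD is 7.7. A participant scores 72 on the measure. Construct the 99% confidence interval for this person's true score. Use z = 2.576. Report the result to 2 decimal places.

[66.05, 77.95]

SEM = 7.7000 * √(1 − 0.9100) = 7.7000 * √0.0900 ≃ 7.7000 * 0.3000 ≃ 2.3100
Margin = 2.576 * 2.3100 ≃ 5.9506
99% CI: 72 ± 5.9506 = [66.0494, 77.9506]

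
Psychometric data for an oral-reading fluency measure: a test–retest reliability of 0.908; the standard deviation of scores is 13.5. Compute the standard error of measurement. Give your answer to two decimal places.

SEM = 13.5000 · √(1 − 0.9080) = 13.5000 · √0.0920 ≈ 13.5000 · 0.3033 ≈ 4.0948

4.09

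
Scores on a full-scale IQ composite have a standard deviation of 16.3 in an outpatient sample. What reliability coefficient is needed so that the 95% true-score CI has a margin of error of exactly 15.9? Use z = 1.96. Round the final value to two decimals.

0.75

Required SEM = 15.9 / 1.96 ≃ 8.112
r = 1 − (8.112/16.3)² ≃ 1 − 0.248 ≃ 0.752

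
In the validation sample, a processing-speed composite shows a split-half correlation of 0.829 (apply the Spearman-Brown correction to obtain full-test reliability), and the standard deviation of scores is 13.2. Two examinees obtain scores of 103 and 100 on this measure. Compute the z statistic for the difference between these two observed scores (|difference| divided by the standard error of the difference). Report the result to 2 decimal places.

r_full = 2·0.829 / (1 + 0.829) ≈ 0.907
SEM = 13.200 · √(1 − 0.907) = 13.200 · √0.093 ≈ 13.200 · 0.306 ≈ 4.036
Standard error of the difference = 4.036·√2 ≈ 5.708
z = 3 / 5.708 ≈ 0.526

0.53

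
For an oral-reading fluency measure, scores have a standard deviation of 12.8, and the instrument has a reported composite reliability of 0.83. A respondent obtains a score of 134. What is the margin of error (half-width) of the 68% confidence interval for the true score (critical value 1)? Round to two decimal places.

SEM = 12.8000·√(1 − 0.8300) ≃ 5.2776
Margin = 1 · 5.2776 ≃ 5.2776

5.28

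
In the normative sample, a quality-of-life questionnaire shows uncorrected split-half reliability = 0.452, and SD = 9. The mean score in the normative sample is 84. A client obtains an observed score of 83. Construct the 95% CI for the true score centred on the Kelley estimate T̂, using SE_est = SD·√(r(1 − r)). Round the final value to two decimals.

[74.83, 91.93]

Spearman-Brown: r = 2(0.452) / (1 + 0.452) = 0.90400 / 1.45200 ≈ 0.62259
T̂ = 0.62259(83) + 0.37741(84) ≈ 83.37741
SE_est = SD · √(r(1 − r)) = 9.00000 · √0.23497 ≈ 9.00000 · 0.48474 ≈ 4.36265
95% CI: 83.37741 ± 8.55079 ≈ (74.82662, 91.92820)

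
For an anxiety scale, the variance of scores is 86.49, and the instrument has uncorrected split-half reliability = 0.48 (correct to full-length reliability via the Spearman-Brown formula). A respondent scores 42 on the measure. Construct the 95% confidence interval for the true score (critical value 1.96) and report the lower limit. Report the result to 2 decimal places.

σ = 86.49^(1/2) = 9.3000
Full-length reliability (Spearman-Brown) = 2(0.48)/(1+0.48) ≈ 0.6486
SEM = 9.3000·√(1 − 0.6486) ≈ 5.5126
Margin = 1.96 · 5.5126 ≈ 10.8046
Lower limit = 42 − 10.8046 ≈ 31.1954

31.20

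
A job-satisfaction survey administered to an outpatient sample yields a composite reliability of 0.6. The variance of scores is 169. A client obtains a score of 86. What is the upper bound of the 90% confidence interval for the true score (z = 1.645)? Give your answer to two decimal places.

99.53

SD = √169 = 13.00000
SEM = 13.00000 · √(1 − 0.60000) = 13.00000 · √0.40000 ≈ 13.00000 · 0.63246 ≈ 8.22192
1.645 · SEM ≈ 13.52506
Upper bound: 86 + 13.52506 = 99.52506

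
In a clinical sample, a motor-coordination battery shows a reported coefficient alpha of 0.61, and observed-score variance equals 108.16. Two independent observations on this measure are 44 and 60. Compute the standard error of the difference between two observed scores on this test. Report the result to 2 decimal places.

SD = √108.16 = 10.4000
SEM = 10.4000 * √(1 − 0.6100) = 10.4000 * √0.3900 ≈ 10.4000 * 0.6245 ≈ 6.4948
SE_diff = √2 * SEM ≈ 9.1850

9.19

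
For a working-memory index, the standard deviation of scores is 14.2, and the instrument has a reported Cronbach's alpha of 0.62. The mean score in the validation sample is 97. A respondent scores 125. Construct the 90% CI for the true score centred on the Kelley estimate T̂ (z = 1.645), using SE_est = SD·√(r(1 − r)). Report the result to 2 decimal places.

[103.02, 125.70]

T̂ = r·X + (1 − r)·M = 0.620·125 + 0.380·97 = 77.500 + 36.860 ≈ 114.360
SE_est = SD · √(r(1 − r)) = 14.200 · √0.236 ≈ 14.200 · 0.485 ≈ 6.892
CI = 114.360 ± 1.645 · 6.892 → [103.022, 125.698]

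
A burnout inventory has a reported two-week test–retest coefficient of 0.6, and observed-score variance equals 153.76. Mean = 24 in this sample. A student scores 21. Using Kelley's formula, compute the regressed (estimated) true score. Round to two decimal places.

Estimated true score = 0.6000·21 + (1 − 0.6000)·24 ≈ 22.2000

22.20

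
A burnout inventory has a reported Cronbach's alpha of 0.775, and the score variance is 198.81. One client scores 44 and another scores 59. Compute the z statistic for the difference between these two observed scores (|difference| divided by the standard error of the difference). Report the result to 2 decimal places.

SD = √198.81 = 14.100
The standard error of measurement is 14.100·√(1 − 0.775) ≈ 14.100·0.474 ≈ 6.688.
Standard error of the difference = 6.688·√2 ≈ 9.459
z = |44 − 59| / 9.459 = 15 / 9.459 ≈ 1.586

1.59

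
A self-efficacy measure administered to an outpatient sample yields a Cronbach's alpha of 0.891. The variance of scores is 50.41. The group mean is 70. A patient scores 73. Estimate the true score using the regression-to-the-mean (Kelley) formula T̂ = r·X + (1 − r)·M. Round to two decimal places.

T̂ = 0.89100(73) + 0.10900(70) ≈ 72.67300

72.67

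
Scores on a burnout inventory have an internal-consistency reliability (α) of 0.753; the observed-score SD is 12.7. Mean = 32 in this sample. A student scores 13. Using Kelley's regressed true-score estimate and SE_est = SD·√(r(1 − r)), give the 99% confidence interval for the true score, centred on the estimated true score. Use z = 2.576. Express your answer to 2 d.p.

Estimated true score = 0.75300·13 + (1 − 0.75300)·32 ≈ 17.69300
SE_est = 12.70000·√[r(1 − r)] ≈ 5.47709
99% CI: 17.69300 ± 14.10898 ≈ (3.58402, 31.80198)

[3.58, 31.80]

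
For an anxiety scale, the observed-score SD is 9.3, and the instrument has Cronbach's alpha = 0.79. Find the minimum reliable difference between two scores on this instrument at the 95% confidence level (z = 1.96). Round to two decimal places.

11.81

SEM = 9.300 * √(1 − 0.790) = 9.300 * √0.210 ≃ 9.300 * 0.458 ≃ 4.262
SE_diff = √2 * SEM ≃ 6.027
Smallest detectable difference = 1.96*6.027 ≃ 11.813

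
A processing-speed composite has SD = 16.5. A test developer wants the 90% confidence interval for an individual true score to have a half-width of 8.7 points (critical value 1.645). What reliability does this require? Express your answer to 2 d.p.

0.90

SEM needed = half-width / z = 8.7/1.645 ≈ 5.289
Required reliability = 1 − (SEM/SD)² = 1 − 0.103 ≈ 0.897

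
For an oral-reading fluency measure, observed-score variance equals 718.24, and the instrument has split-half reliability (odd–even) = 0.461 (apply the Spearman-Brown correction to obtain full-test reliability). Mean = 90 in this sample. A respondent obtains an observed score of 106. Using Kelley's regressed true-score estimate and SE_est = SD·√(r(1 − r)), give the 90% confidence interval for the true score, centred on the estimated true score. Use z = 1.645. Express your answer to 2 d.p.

SD = √718.24 = 26.800
Spearman-Brown: r = 2(0.461) / (1 + 0.461) = 0.922 / 1.461 ≈ 0.631
Estimated true score = 0.631*106 + (1 − 0.631)*90 ≈ 100.097
SE_est = SD * √(r(1 − r)) = 26.800 * √0.233 ≈ 26.800 * 0.483 ≈ 12.931
CI = 100.097 ± 1.645 * 12.931 → [78.825, 121.369]

[78.83, 121.37]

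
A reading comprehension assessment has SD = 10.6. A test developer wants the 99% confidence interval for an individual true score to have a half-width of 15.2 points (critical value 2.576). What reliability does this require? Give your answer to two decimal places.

SEM needed = half-width / z = 15.2/2.576 ≃ 5.901
r = 1 − (SEM / SD)² = 1 − (5.901 / 10.6)² ≃ 1 − 0.310 ≃ 0.690

0.69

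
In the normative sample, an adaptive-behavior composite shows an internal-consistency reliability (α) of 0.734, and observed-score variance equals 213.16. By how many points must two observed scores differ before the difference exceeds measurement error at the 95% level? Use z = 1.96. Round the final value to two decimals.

20.87

σ = 213.16^(1/2) = 14.6000
SEM = 14.6000·√(1 − 0.7340) ≈ 7.5300
SE_diff = SEM · √2 ≈ 7.5300 · 1.4142 ≈ 10.6490
Smallest detectable difference = 1.96·10.6490 ≈ 20.8720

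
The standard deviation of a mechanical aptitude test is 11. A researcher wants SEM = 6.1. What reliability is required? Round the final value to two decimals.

0.69

r = 1 − (6.100/11)² ≃ 1 − 0.308 ≃ 0.692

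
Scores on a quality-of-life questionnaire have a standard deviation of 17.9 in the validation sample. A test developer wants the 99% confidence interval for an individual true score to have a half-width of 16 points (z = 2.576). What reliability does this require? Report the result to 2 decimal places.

0.88

Required SEM = 16 / 2.576 ≈ 6.2112
Required reliability = 1 − (SEM/SD)² = 1 − 0.1204 ≈ 0.8796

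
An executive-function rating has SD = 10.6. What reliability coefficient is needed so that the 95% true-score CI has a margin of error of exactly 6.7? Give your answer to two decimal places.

Required SEM = 6.7 / 1.96 ≈ 3.418
r = 1 − (3.418/10.6)² ≈ 1 − 0.104 ≈ 0.896

0.90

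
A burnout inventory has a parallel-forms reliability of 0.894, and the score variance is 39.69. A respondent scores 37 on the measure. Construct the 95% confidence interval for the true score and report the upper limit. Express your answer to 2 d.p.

41.02

SD = √39.69 = 6.30000
SEM = 6.30000 × √(1 − 0.89400) = 6.30000 × √0.10600 ≃ 6.30000 × 0.32558 ≃ 2.05113
1.96 × SEM ≃ 4.02022
Upper bound: 37 + 4.02022 = 41.02022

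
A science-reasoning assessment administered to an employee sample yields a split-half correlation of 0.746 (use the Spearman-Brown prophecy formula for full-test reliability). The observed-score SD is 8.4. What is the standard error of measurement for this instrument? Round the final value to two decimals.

3.20

Spearman-Brown: r = 2(0.746) / (1 + 0.746) = 1.492 / 1.746 ≈ 0.855
SEM = 8.400·√(1 − 0.855) ≈ 3.204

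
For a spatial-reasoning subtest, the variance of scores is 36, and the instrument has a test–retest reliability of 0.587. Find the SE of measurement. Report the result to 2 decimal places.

SD = √36 ≈ 6.000
The standard error of measurement is 6.000×√(1 − 0.587) ≈ 6.000×0.643 ≈ 3.856.

3.86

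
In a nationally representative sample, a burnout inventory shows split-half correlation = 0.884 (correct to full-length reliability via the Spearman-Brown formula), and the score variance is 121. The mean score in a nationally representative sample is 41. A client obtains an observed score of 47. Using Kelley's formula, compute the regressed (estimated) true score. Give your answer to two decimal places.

Full-length reliability (Spearman-Brown) = 2(0.884)/(1+0.884) ≈ 0.93843
T̂ = r·X + (1 − r)·M = 0.93843*47 + 0.06157*41 ≈ 44.10616 + 2.52442 ≈ 46.63057

46.63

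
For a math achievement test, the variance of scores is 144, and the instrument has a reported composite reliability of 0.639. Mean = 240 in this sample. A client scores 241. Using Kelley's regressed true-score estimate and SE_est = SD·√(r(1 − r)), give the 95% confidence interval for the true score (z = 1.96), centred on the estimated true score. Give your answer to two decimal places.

[229.34, 251.94]

SD = √144 ≈ 12.0000
Estimated true score = 0.6390*241 + (1 − 0.6390)*240 ≈ 240.6390
SE_est = 12.0000·√[r(1 − r)] ≈ 5.7635
CI = 240.6390 ± 1.96 * 5.7635 → [229.3426, 251.9354]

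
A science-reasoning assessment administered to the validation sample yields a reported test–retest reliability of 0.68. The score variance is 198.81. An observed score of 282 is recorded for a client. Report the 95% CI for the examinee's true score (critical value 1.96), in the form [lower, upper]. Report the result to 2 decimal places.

[266.37, 297.63]

SD = √198.81 ≃ 14.1000
SEM = 14.1000 * √(1 − 0.6800) = 14.1000 * √0.3200 ≃ 14.1000 * 0.5657 ≃ 7.9762
1.96 * SEM ≃ 15.6333
95% CI: 282 ± 15.6333 = [266.3667, 297.6333]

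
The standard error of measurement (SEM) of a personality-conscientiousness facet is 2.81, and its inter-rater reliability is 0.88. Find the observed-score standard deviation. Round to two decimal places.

SD = 2.81 / √(1 − 0.88) ≈ 8.1118

8.11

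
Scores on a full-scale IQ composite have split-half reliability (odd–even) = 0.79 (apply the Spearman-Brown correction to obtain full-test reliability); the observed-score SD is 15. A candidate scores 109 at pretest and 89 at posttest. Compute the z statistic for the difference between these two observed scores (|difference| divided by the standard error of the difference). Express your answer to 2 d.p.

Spearman-Brown: r = 2(0.79) / (1 + 0.79) = 1.5800 / 1.7900 ≃ 0.8827
The standard error of measurement is 15.0000*√(1 − 0.8827) ≃ 15.0000*0.3425 ≃ 5.1378.
SE_diff = SEM * √2 ≃ 5.1378 * 1.4142 ≃ 7.2659
z = |109 − 89| / 7.2659 = 20 / 7.2659 ≃ 2.7526

2.75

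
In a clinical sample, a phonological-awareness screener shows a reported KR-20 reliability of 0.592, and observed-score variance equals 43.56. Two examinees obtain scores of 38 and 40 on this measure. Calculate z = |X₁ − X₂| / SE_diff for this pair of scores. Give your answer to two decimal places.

0.34

SD = √43.56 = 6.6000
SEM = 6.6000 × √(1 − 0.5920) = 6.6000 × √0.4080 ≈ 6.6000 × 0.6387 ≈ 4.2157
Standard error of the difference = 4.2157·√2 ≈ 5.9620
z = 2 / 5.9620 ≈ 0.3355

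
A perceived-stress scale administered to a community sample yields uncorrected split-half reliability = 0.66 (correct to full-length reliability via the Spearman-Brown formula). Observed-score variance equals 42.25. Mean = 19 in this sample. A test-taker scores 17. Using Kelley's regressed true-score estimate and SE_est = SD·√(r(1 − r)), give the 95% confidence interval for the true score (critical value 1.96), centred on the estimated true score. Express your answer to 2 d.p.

[12.27, 22.55]

SD = √42.25 = 6.500
Full-length reliability (Spearman-Brown) = 2(0.66)/(1+0.66) ≃ 0.795
Estimated true score = 0.795*17 + (1 − 0.795)*19 ≃ 17.410
SE_est = SD * √(r(1 − r)) = 6.500 * √0.163 ≃ 6.500 * 0.404 ≃ 2.623
CI = 17.410 ± 1.96 * 2.623 → [12.268, 22.551]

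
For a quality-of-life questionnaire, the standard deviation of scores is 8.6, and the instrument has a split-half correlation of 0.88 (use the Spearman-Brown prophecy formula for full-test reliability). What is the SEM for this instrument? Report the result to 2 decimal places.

r_full = 2·0.88 / (1 + 0.88) ≃ 0.9362
The standard error of measurement is 8.6000*√(1 − 0.9362) ≃ 8.6000*0.2526 ≃ 2.1728.

2.17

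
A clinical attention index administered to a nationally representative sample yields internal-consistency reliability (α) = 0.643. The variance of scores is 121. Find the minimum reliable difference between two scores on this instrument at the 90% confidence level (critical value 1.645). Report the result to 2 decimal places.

15.29

SD = √121 ≈ 11.000
SEM = 11.000·√(1 − 0.643) ≈ 6.572
SE_diff = √2 · SEM ≈ 9.295
Smallest detectable difference = 1.645·9.295 ≈ 15.290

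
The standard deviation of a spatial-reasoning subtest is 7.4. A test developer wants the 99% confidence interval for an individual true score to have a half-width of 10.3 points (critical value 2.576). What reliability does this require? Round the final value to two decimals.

SEM needed = half-width / z = 10.3/2.576 ≈ 3.998
r = 1 − (SEM / SD)² = 1 − (3.998 / 7.4)² ≈ 1 − 0.292 ≈ 0.708

0.71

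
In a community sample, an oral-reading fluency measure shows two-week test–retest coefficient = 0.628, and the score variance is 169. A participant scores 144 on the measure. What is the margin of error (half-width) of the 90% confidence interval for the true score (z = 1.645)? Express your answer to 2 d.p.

13.04

SD = √169 = 13.0000
SEM = 13.0000·√(1 − 0.6280) ≈ 7.9289
1.645 · SEM ≈ 13.0431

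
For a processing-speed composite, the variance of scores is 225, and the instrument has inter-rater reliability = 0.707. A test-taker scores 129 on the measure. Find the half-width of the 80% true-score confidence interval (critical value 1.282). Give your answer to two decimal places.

SD = √225 = 15.0000
The standard error of measurement is 15.0000*√(1 − 0.7070) ≈ 15.0000*0.5413 ≈ 8.1194.
Margin = 1.282 * 8.1194 ≈ 10.4091

10.41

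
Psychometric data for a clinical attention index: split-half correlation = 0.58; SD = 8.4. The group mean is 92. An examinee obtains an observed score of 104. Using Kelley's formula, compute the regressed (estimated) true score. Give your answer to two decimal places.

r_full = 2·0.58 / (1 + 0.58) ≈ 0.73418
T̂ = r·X + (1 − r)·M = 0.73418×104 + 0.26582×92 ≈ 76.35443 + 24.45570 ≈ 100.81013

100.81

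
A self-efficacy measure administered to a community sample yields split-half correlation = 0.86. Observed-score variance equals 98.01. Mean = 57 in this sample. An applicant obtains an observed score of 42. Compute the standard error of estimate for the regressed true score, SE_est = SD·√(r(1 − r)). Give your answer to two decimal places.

2.61

SD = √98.01 = 9.900
Full-length reliability (Spearman-Brown) = 2(0.86)/(1+0.86) ≈ 0.925
SE_est = SD * √(r(1 − r)) = 9.900 * √0.070 ≈ 9.900 * 0.264 ≈ 2.612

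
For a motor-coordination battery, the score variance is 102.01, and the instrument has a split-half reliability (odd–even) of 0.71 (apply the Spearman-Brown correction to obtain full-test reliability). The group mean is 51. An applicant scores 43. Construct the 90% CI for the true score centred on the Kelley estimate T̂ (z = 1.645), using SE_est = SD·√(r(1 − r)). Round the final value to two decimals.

[38.12, 50.59]

SD = √102.01 = 10.10000
r_full = 2·0.71 / (1 + 0.71) ≈ 0.83041
Estimated true score = 0.83041×43 + (1 − 0.83041)×51 ≈ 44.35673
SE_est = SD × √(r(1 − r)) = 10.10000 × √0.14083 ≈ 10.10000 × 0.37527 ≈ 3.79026
CI = 44.35673 ± 1.645 × 3.79026 → [38.12176, 50.59169]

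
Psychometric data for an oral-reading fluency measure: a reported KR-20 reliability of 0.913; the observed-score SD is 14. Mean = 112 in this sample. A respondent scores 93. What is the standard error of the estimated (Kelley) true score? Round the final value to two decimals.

SE_est = SD × √(r(1 − r)) = 14.00000 × √0.07943 ≈ 14.00000 × 0.28184 ≈ 3.94569

3.95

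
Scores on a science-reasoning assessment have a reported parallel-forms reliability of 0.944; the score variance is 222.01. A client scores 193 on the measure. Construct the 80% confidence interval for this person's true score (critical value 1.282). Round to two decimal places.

SD = √222.01 = 14.900
The standard error of measurement is 14.900*√(1 − 0.944) ≈ 14.900*0.237 ≈ 3.526.
Half-width = 1.282*3.526 ≈ 4.520
CI = 193 ± 4.520 → [188.480, 197.520]

[188.48, 197.52]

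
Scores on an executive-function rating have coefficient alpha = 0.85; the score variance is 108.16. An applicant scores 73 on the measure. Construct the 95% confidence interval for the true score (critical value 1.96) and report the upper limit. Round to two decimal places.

80.89

SD = √108.16 ≈ 10.40000
SEM = 10.40000×√(1 − 0.85000) ≈ 4.02790
Margin = 1.96 × 4.02790 ≈ 7.89469
Upper limit = 73 + 7.89469 ≈ 80.89469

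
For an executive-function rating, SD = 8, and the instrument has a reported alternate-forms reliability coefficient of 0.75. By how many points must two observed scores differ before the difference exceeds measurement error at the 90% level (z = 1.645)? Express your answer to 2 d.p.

9.31

The standard error of measurement is 8.000·√(1 − 0.750) ≈ 8.000·0.500 ≈ 4.000.
SE_diff = SEM · √2 ≈ 4.000 · 1.414 ≈ 5.657
Smallest detectable difference = 1.645·5.657 ≈ 9.306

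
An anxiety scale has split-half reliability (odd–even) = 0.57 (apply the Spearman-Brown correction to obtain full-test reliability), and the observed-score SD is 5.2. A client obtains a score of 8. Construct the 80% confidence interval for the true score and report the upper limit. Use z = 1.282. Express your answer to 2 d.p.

11.49

Spearman-Brown: r = 2(0.57) / (1 + 0.57) = 1.1400 / 1.5700 ≈ 0.7261
The standard error of measurement is 5.2000·√(1 − 0.7261) ≈ 5.2000·0.5233 ≈ 2.7214.
1.282 · SEM ≈ 3.4888
Upper limit = 8 + 3.4888 ≈ 11.4888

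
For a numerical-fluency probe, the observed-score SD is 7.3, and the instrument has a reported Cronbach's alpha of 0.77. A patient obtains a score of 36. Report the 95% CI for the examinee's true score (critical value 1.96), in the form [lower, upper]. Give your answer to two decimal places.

[29.14, 42.86]

SEM = 7.300*√(1 − 0.770) ≈ 3.501
1.96 * SEM ≈ 6.862
CI = 36 ± 6.862 → [29.138, 42.862]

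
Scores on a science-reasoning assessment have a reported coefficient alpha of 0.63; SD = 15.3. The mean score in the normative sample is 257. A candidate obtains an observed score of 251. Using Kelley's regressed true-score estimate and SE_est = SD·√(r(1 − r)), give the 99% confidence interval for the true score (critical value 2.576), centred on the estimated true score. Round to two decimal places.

T̂ = 0.6300(251) + 0.3700(257) ≈ 253.2200
SE_est = SD * √(r(1 − r)) = 15.3000 * √0.2331 ≈ 15.3000 * 0.4828 ≈ 7.3869
99% CI: 253.2200 ± 19.0287 ≈ (234.1913, 272.2487)

[234.19, 272.25]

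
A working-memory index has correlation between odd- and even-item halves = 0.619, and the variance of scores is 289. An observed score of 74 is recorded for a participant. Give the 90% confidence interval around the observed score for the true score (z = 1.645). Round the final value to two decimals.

SD = √289 ≃ 17.00000
Spearman-Brown: r = 2(0.619) / (1 + 0.619) = 1.23800 / 1.61900 ≃ 0.76467
SEM = 17.00000·√(1 − 0.76467) ≃ 8.24685
Half-width = 1.645·8.24685 ≃ 13.56606
CI = 74 ± 13.56606 → [60.43394, 87.56606]

[60.43, 87.57]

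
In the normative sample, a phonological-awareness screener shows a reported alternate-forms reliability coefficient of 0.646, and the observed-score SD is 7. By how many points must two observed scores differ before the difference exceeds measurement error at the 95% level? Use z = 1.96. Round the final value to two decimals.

11.54

SEM = 7.0000*√(1 − 0.6460) ≃ 4.1649
SE_diff = SEM * √2 ≃ 4.1649 * 1.4142 ≃ 5.8900
Minimum reliable difference = 1.96 * SE_diff ≃ 1.96 * 5.8900 ≃ 11.5444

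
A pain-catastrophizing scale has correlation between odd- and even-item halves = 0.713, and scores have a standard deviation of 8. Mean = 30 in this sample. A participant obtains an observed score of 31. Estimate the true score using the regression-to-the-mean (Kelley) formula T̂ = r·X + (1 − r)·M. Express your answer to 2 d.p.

30.83

r_full = 2·0.713 / (1 + 0.713) ≈ 0.83246
T̂ = 0.83246(31) + 0.16754(30) ≈ 30.83246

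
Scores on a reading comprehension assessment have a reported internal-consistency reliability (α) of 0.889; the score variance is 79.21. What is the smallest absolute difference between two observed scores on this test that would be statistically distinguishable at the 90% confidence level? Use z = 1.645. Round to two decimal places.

SD = √79.21 ≈ 8.90000
SEM = 8.90000 * √(1 − 0.88900) = 8.90000 * √0.11100 ≈ 8.90000 * 0.33317 ≈ 2.96518
SE_diff = SEM * √2 ≈ 2.96518 * 1.41421 ≈ 4.19340
Smallest detectable difference = 1.645*4.19340 ≈ 6.89815

6.90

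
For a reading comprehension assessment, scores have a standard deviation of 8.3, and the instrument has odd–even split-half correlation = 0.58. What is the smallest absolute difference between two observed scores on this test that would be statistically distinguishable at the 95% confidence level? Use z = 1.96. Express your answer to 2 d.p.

11.86

Full-length reliability (Spearman-Brown) = 2(0.58)/(1+0.58) ≈ 0.7342
SEM = 8.3000 × √(1 − 0.7342) = 8.3000 × √0.2658 ≈ 8.3000 × 0.5156 ≈ 4.2793
SE_diff = √2 × SEM ≈ 6.0519
Minimum reliable difference = 1.96 × SE_diff ≈ 1.96 × 6.0519 ≈ 11.8617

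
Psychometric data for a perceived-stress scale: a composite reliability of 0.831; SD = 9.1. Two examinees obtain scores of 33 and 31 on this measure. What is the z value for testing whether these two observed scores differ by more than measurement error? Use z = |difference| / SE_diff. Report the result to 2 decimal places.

0.38

The standard error of measurement is 9.100·√(1 − 0.831) ≈ 9.100·0.411 ≈ 3.741.
Standard error of the difference = 3.741·√2 ≈ 5.291
z = |33 − 31| / 5.291 = 2 / 5.291 ≈ 0.378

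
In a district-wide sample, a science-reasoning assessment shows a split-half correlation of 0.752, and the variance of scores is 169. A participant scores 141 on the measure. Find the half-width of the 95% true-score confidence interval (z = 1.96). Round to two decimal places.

σ = 169^(1/2) = 13.000
Spearman-Brown: r = 2(0.752) / (1 + 0.752) = 1.504 / 1.752 ≃ 0.858
SEM = 13.000 * √(1 − 0.858) = 13.000 * √0.142 ≃ 13.000 * 0.376 ≃ 4.891
Half-width = 1.96*4.891 ≃ 9.586

9.59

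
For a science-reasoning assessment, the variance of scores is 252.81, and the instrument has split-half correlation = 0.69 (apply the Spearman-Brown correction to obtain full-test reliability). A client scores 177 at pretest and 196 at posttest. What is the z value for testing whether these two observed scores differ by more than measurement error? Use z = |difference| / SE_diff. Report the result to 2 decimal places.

SD = √252.81 ≈ 15.9000
Full-length reliability (Spearman-Brown) = 2(0.69)/(1+0.69) ≈ 0.8166
SEM = 15.9000·√(1 − 0.8166) ≈ 6.8098
Standard error of the difference = 6.8098·√2 ≈ 9.6305
z = |177 − 196| / 9.6305 = 19 / 9.6305 ≈ 1.9729

1.97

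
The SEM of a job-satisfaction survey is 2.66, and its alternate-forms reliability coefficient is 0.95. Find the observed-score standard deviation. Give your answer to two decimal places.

SD = SEM / √(1 − r) = 2.66 / √0.0500 ≈ 2.66 / 0.2236 ≈ 11.8959

11.90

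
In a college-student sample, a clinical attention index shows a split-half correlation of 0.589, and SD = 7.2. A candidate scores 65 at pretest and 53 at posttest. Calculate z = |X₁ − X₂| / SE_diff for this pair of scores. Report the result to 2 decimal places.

2.32

Spearman-Brown: r = 2(0.589) / (1 + 0.589) = 1.178 / 1.589 ≈ 0.741
SEM = 7.200 * √(1 − 0.741) = 7.200 * √0.259 ≈ 7.200 * 0.509 ≈ 3.662
Standard error of the difference = 3.662·√2 ≈ 5.179
z = 12 / 5.179 ≈ 2.317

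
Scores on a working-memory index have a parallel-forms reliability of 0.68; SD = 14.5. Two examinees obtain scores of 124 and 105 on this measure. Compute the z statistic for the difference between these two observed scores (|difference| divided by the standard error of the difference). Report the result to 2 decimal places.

1.64

SEM = 14.5000 · √(1 − 0.6800) = 14.5000 · √0.3200 ≃ 14.5000 · 0.5657 ≃ 8.2024
SE_diff = SEM · √2 ≃ 8.2024 · 1.4142 ≃ 11.6000
z = 19 / 11.6000 ≃ 1.6379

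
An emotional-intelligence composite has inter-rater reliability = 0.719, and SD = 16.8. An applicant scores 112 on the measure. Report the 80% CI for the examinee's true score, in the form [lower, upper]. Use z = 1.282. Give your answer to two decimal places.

SEM = 16.800 * √(1 − 0.719) = 16.800 * √0.281 ≃ 16.800 * 0.530 ≃ 8.906
1.282 * SEM ≃ 11.417
CI = 112 ± 11.417 → [100.583, 123.417]

[100.58, 123.42]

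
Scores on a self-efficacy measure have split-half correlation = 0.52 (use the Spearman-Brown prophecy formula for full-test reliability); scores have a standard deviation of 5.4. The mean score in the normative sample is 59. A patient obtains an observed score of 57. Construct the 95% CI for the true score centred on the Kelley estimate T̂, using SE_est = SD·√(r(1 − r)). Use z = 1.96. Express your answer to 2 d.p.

Full-length reliability (Spearman-Brown) = 2(0.52)/(1+0.52) ≈ 0.684
T̂ = 0.684(57) + 0.316(59) ≈ 57.632
SE_est = 5.400·√[r(1 − r)] ≈ 2.510
CI = 57.632 ± 1.96 * 2.510 → [52.712, 62.551]

[52.71, 62.55]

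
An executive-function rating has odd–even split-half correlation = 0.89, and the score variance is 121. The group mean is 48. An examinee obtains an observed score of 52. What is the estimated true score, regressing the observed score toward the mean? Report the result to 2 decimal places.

Spearman-Brown: r = 2(0.89) / (1 + 0.89) = 1.7800 / 1.8900 ≈ 0.9418
T̂ = 0.9418(52) + 0.0582(48) ≈ 51.7672

51.77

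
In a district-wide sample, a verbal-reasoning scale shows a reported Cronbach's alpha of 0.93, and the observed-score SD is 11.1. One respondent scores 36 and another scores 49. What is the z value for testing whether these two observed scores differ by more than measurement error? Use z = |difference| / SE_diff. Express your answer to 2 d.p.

3.13

SEM = 11.100 · √(1 − 0.930) = 11.100 · √0.070 ≃ 11.100 · 0.265 ≃ 2.937
Standard error of the difference = 2.937·√2 ≃ 4.153
z = |36 − 49| / 4.153 = 13 / 4.153 ≃ 3.130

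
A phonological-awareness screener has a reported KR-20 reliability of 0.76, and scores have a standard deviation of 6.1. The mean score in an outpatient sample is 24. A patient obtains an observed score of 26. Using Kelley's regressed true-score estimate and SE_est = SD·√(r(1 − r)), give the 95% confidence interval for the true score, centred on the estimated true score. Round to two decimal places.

[20.41, 30.63]

Estimated true score = 0.760·26 + (1 − 0.760)·24 ≈ 25.520
SE_est = 6.100·√(0.760·0.240) ≈ 2.605
95% CI: 25.520 ± 5.106 ≈ (20.414, 30.626)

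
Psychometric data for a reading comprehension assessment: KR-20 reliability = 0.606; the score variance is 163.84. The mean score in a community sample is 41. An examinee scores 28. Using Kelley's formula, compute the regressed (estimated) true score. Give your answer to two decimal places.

T̂ = r·X + (1 − r)·M = 0.6060·28 + 0.3940·41 = 16.9680 + 16.1540 ≃ 33.1220

33.12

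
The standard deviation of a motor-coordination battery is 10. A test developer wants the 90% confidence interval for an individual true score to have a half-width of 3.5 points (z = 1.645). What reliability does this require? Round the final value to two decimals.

0.95

SEM needed = half-width / z = 3.5/1.645 ≈ 2.1277
r = 1 − (2.1277/10)² ≈ 1 − 0.0453 ≈ 0.9547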